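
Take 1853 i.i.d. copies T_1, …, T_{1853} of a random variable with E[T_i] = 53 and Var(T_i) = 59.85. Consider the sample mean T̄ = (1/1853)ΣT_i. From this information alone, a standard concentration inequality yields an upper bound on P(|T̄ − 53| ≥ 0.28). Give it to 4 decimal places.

With mean and variance of each term known, Chebyshev's inequality bounds the deviation of the sum (or sample mean).
Var(T̄) = Var(T_i)/n = 59.85/1853 = 0.032299.
Chebyshev: P(|T̄ − 53| ≥ 0.28) ≤ Var(T̄)/(0.28)² = 59.85/(1853·0.28²) = 0.4120.

0.4120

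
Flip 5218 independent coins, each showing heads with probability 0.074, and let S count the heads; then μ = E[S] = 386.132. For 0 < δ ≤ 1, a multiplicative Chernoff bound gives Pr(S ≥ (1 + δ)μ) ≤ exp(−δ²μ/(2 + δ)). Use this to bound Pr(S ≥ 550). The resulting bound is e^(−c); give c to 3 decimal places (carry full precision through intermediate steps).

28.685

Write 550 = (1 + δ)μ, so δ = 550/386.132 − 1 = 0.4243834…
Then the exponent is δ²μ/(2 + δ) = (550 − μ)² / (μ·(2 + δ)) = 28.684760.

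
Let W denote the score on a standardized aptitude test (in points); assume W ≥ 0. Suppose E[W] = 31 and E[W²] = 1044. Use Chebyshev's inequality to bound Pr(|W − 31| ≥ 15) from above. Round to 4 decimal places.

Var(W) = E[W²] − (E[W])² = 1044 − 961 = 83.
Chebyshev's inequality: Pr(|W − μ| ≥ t) ≤ Var(W)/t² = 83/225 = 0.3689.

0.3689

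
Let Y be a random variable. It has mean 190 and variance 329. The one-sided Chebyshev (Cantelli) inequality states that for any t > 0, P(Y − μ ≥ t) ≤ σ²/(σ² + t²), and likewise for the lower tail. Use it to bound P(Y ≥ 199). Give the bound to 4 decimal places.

Here σ² = 329 and t = 9, so σ² + t² = 410.
Cantelli's bound: 329/410 = 0.8024.

0.8024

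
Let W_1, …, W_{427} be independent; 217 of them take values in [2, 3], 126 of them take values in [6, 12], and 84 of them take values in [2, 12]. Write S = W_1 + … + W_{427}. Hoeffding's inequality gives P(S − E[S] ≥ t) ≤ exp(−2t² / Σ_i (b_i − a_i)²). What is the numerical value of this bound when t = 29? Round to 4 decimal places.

Σ(b_i − a_i)² = 217·1² + 126·6² + 84·10² = 13153.
Exponent = 2·29² / 13153 = 0.12788.
Bound = exp(−0.12788) = 0.87996.

0.8800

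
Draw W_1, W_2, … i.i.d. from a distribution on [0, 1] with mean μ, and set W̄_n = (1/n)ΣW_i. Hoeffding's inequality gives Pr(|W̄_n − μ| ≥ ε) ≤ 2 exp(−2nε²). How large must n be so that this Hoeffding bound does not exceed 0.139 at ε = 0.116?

100

Require 2·exp(−2nε²) ≤ 0.139, i.e. 2nε² ≥ ln(2/0.139) = 2.666429.
So n ≥ 2.666429 / (2·0.116²) = 99.080.
The smallest integer n is 100.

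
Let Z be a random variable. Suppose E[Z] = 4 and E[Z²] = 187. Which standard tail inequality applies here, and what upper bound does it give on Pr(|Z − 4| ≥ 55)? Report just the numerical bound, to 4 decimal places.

0.0565

The first two moments determine the variance, so Chebyshev's inequality is the sharpest standard bound available.
Var(Z) = E[Z²] − (E[Z])² = 187 − 16 = 171.
Chebyshev's inequality: Pr(|Z − μ| ≥ t) ≤ Var(Z)/t² = 171/3025 = 0.0565.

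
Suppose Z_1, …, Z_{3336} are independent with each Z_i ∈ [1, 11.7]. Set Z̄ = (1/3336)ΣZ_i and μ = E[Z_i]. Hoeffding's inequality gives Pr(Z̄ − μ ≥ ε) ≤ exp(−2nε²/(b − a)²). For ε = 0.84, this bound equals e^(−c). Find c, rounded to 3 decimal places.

c = 2nε²/(b − a)² = 2·3336·0.84² / 10.7² = 41.1194.

41.119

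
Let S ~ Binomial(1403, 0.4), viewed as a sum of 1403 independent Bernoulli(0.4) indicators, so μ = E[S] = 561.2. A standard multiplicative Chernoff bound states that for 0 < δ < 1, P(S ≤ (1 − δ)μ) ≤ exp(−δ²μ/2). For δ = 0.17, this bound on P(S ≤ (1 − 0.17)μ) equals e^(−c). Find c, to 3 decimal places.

c = δ²μ/2 = 0.17²·561.2/2 = 8.1093.

8.109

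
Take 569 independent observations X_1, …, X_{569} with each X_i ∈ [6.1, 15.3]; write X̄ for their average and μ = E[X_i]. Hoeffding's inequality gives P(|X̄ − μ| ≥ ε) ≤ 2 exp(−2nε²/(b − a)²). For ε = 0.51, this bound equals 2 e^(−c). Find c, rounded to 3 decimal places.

c = 2nε²/(b − a)² = 2·569·0.51² / 9.2² = 3.4971.

3.497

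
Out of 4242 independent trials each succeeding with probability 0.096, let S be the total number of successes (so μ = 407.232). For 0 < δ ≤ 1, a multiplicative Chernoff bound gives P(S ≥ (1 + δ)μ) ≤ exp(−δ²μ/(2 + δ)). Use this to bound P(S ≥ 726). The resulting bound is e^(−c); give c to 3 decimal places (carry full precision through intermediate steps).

Write 726 = (1 + δ)μ, so δ = 726/407.232 − 1 = 0.7827676…
Then the exponent is δ²μ/(2 + δ) = (726 − μ)² / (μ·(2 + δ)) = 89.666580.

89.667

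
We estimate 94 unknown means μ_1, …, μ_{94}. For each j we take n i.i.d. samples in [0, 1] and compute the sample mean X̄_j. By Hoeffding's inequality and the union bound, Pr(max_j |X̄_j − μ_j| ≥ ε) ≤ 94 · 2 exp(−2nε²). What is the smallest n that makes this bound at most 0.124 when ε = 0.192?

Need 2·94·exp(−2nε²) ≤ 0.124, i.e. exp(−2nε²) ≤ 0.124/188.
So 2nε² ≥ ln(188/0.124) = 7.323916.
Hence n ≥ 7.323916/(2·0.192²) = 99.337.
The smallest integer n is 100.

100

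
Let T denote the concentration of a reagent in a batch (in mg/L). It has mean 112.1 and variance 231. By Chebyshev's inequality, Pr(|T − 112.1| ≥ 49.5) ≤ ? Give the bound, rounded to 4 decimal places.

Chebyshev: Pr(|T − μ| ≥ t) ≤ Var(T)/t².
Bound = 231 / 2450.25 = 0.0943.

0.0943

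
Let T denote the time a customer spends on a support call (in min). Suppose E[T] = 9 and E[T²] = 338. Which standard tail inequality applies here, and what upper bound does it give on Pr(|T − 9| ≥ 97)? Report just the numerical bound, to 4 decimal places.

0.0273

The first two moments determine the variance, so Chebyshev's inequality is the sharpest standard bound available.
Var(T) = E[T²] − (E[T])² = 338 − 81 = 257.
Chebyshev's inequality: Pr(|T − μ| ≥ t) ≤ Var(T)/t² = 257/9409 = 0.0273.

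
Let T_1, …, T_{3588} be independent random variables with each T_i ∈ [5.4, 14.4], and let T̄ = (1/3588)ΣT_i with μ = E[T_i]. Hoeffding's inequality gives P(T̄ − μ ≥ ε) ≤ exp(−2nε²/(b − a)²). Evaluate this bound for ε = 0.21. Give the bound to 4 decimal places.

0.0201

Exponent: 2nε²/(b − a)² = 2·3588·0.21² / 9² = 3.90693.
Bound = exp(−3.90693) = 0.02010.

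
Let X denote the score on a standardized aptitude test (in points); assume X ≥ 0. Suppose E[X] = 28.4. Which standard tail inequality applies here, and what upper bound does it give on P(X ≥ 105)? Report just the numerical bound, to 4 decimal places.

Only the mean of a non-negative variable is known, so Markov's inequality is the applicable tail bound.
Markov's inequality: for a non-negative random variable, P(X ≥ a) ≤ E[X]/a.
Here E[X] = 28.4 and a = 105, so the bound is 28.4/105 = 0.2705.

0.2705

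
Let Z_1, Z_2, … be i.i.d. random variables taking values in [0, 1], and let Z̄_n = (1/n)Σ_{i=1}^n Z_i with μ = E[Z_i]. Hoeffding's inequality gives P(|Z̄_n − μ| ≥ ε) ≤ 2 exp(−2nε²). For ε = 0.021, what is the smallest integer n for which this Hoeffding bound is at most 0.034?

Require 2·exp(−2nε²) ≤ 0.034, i.e. 2nε² ≥ ln(2/0.034) = 4.074542.
So n ≥ 4.074542 / (2·0.021²) = 4619.662.
The smallest integer n is 4620.

4620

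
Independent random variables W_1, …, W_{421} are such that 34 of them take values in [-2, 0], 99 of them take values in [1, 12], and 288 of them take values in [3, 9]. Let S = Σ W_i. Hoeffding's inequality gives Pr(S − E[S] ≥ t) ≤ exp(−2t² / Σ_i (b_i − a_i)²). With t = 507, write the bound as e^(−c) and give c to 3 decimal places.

22.866

Σ(b_i − a_i)² = 34·2² + 99·11² + 288·6² = 22483.
c = 2t² / 22483 = 2·507² / 22483 = 22.8661.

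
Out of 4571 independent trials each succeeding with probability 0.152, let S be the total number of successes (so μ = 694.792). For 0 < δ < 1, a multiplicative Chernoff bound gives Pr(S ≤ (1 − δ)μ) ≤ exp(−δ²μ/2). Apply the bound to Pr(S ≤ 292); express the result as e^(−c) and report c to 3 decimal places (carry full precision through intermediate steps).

Write 292 = (1 − δ)μ, so δ = 1 − 292/694.792 = 0.5797303…
Then the exponent is δ²μ/2 = (μ − 292)²/(2μ) = 116.755371.

116.755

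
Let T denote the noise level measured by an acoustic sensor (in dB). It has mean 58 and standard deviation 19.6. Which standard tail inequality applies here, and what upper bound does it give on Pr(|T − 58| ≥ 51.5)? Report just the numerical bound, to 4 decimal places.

0.1448

Mean and variance are known, so Chebyshev's inequality applies.
Chebyshev: Pr(|T − μ| ≥ t) ≤ Var(T)/t².
Var(T) = σ² = 19.6² = 384.16.
Bound = 384.16 / 2652.25 = 0.1448.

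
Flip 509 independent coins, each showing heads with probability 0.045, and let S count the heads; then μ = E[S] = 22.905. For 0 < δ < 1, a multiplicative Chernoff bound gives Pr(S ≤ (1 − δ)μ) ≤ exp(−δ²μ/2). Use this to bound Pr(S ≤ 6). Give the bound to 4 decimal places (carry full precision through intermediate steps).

Write 6 = (1 − δ)μ, so δ = 1 − 6/22.905 = 0.7380485…
Then the exponent is δ²μ/2 = (μ − 6)²/(2μ) = 6.238355.
Bound = exp(−6.238355) = 0.00195.

0.0020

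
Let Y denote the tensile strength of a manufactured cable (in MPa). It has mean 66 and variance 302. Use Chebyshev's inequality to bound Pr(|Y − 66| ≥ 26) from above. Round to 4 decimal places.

0.4467

Chebyshev: Pr(|Y − μ| ≥ t) ≤ Var(Y)/t².
Bound = 302 / 676 = 0.4467.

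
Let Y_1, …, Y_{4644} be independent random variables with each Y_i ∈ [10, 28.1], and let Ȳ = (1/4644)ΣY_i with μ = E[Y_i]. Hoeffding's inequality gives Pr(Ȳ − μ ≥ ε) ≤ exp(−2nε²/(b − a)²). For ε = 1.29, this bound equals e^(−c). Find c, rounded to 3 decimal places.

47.179

c = 2nε²/(b − a)² = 2·4644·1.29² / 18.1² = 47.1785.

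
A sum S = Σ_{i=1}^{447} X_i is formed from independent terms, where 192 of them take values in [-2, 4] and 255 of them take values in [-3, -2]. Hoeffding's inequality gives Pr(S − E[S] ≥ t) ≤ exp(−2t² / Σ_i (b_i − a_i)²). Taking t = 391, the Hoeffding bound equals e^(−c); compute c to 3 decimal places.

42.662

Σ(b_i − a_i)² = 192·6² + 255·1² = 7167.
c = 2t² / 7167 = 2·391² / 7167 = 42.6625.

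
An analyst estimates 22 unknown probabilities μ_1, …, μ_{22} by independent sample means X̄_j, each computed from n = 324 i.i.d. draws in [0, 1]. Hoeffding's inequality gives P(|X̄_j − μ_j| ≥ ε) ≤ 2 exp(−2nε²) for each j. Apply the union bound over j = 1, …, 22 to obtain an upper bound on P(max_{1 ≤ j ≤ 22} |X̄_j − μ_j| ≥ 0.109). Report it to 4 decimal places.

Per-experiment Hoeffding bound: 2·exp(−2·324·0.109²) = 2·exp(−7.69889) = 0.00090666.
Union bound over 22 events: 22·0.00090666 = 0.01995.

0.0199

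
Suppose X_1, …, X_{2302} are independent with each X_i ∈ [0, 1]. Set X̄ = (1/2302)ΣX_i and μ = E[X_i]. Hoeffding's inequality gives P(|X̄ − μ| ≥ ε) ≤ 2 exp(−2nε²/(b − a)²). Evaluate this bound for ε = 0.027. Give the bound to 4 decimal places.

Exponent: 2nε²/(b − a)² = 2·2302·0.027² / 1² = 3.35632.
Bound = 2·exp(−3.35632) = 0.06973.

0.0697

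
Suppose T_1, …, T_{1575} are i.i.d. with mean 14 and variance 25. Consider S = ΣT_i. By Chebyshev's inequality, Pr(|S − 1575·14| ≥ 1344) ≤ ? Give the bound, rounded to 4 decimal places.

0.0218

Var(S) = n·Var(T_i) = 1575·25 = 39375.
Chebyshev: Pr(|S − 1575·14| ≥ 1344) ≤ Var(S)/1344² = 39375/1806336 = 0.0218.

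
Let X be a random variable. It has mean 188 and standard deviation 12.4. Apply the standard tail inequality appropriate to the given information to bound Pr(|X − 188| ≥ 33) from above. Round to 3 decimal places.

Mean and variance are known, so Chebyshev's inequality applies.
Chebyshev: Pr(|X − μ| ≥ t) ≤ Var(X)/t².
Var(X) = σ² = 12.4² = 153.76.
Bound = 153.76 / 1089 = 0.1412.

0.141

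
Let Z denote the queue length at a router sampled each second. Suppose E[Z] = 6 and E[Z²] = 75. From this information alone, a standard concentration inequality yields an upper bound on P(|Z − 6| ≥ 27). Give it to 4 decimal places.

The first two moments determine the variance, so Chebyshev's inequality is the sharpest standard bound available.
Var(Z) = E[Z²] − (E[Z])² = 75 − 36 = 39.
Chebyshev's inequality: P(|Z − μ| ≥ t) ≤ Var(Z)/t² = 39/729 = 0.0535.

0.0535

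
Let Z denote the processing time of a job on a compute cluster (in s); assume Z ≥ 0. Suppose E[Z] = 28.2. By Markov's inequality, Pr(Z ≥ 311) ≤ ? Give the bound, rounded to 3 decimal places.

0.091

Markov's inequality: for a non-negative random variable, Pr(Z ≥ a) ≤ E[Z]/a.
Here E[Z] = 28.2 and a = 311, so the bound is 28.2/311 = 0.0907.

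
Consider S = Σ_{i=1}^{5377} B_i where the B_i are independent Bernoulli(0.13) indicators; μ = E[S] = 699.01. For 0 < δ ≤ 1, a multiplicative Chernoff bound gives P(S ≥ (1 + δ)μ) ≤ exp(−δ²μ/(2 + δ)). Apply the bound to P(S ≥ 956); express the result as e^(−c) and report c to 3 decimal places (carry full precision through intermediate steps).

39.905

Write 956 = (1 + δ)μ, so δ = 956/699.01 − 1 = 0.3676485…
Then the exponent is δ²μ/(2 + δ) = (956 − μ)² / (μ·(2 + δ)) = 39.905415.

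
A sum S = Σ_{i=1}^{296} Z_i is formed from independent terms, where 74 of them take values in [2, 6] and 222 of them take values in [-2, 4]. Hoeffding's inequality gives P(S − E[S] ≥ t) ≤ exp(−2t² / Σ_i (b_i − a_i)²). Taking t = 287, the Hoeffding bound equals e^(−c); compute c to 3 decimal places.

17.953

Σ(b_i − a_i)² = 74·4² + 222·6² = 9176.
c = 2t² / 9176 = 2·287² / 9176 = 17.9531.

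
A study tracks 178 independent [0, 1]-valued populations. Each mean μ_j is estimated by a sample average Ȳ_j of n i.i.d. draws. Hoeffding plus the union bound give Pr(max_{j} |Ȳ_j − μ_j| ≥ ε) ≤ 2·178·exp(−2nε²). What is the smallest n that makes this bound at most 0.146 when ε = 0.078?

641

Need 2·178·exp(−2nε²) ≤ 0.146, i.e. exp(−2nε²) ≤ 0.146/356.
So 2nε² ≥ ln(356/0.146) = 7.799079.
Hence n ≥ 7.799079/(2·0.078²) = 640.950.
The smallest integer n is 641.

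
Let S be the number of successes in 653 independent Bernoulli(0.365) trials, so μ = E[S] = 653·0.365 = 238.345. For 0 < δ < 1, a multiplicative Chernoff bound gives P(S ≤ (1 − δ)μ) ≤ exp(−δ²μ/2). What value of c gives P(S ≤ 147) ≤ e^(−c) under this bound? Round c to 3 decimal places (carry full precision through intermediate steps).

Write 147 = (1 − δ)μ, so δ = 1 − 147/238.345 = 0.383247…
Then the exponent is δ²μ/2 = (μ − 147)²/(2μ) = 17.503847.

17.504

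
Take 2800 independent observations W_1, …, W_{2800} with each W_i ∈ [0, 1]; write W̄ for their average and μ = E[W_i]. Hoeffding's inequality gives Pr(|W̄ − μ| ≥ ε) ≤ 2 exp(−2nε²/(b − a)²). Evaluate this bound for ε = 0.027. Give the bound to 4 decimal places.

Exponent: 2nε²/(b − a)² = 2·2800·0.027² / 1² = 4.08240.
Bound = 2·exp(−4.08240) = 0.03373.

0.0337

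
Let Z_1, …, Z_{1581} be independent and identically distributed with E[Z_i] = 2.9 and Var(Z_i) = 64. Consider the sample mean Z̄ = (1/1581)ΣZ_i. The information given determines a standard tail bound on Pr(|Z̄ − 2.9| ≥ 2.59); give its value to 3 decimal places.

With mean and variance of each term known, Chebyshev's inequality bounds the deviation of the sum (or sample mean).
Var(Z̄) = Var(Z_i)/n = 64/1581 = 0.040481.
Chebyshev: Pr(|Z̄ − 2.9| ≥ 2.59) ≤ Var(Z̄)/(2.59)² = 64/(1581·2.59²) = 0.0060.

0.006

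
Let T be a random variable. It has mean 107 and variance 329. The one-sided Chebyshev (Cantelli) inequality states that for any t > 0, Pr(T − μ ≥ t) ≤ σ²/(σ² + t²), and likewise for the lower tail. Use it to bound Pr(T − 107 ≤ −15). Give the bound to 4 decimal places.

0.5939

Here σ² = 329 and t = 15, so σ² + t² = 554.
Cantelli's bound: 329/554 = 0.5939.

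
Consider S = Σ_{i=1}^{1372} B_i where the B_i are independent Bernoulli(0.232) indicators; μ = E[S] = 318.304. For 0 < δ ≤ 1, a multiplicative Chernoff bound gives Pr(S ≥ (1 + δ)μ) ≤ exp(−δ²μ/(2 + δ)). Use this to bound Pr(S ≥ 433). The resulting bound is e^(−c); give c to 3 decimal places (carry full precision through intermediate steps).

17.510

Write 433 = (1 + δ)μ, so δ = 433/318.304 − 1 = 0.3603348…
Then the exponent is δ²μ/(2 + δ) = (433 − μ)² / (μ·(2 + δ)) = 17.509786.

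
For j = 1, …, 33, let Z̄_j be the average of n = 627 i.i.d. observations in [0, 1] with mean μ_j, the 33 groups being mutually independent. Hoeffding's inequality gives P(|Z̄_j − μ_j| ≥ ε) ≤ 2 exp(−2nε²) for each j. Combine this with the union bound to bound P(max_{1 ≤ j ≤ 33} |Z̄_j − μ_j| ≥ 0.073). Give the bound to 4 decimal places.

Per-experiment Hoeffding bound: 2·exp(−2·627·0.073²) = 2·exp(−6.68257) = 0.0025051.
Union bound over 33 events: 33·0.0025051 = 0.08267.

0.0827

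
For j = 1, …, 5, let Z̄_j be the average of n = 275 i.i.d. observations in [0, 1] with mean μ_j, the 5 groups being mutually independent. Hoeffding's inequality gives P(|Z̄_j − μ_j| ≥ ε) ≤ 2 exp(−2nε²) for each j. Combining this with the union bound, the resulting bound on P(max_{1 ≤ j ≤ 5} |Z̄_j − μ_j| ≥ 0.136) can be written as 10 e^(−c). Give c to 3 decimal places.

10.173

Union bound over the 5 events: P(max_{1 ≤ j ≤ 5} |Z̄_j − μ_j| ≥ 0.136) ≤ 5·2·exp(−2nε²) = 10 exp(−2·275·0.136²).
So c = 2·275·0.136² = 10.1728.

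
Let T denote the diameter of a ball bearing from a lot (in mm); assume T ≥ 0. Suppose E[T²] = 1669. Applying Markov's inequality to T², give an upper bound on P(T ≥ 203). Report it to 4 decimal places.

0.0405

Since T ≥ 0, the event {T ≥ 203} is the same as {T² ≥ 41209}.
Markov's inequality applied to T² gives P(T² ≥ 41209) ≤ E[T²]/41209 = 1669/41209 = 0.0405.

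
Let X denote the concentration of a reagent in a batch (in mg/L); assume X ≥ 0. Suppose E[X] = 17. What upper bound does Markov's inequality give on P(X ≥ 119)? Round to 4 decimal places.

Markov's inequality: for a non-negative random variable, P(X ≥ a) ≤ E[X]/a.
Here E[X] = 17 and a = 119, so the bound is 17/119 = 0.1429.

0.1429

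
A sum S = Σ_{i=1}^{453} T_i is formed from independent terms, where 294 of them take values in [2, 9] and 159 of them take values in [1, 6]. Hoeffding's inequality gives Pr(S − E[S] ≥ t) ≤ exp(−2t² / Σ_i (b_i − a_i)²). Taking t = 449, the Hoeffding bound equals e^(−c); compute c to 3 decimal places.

21.936

Σ(b_i − a_i)² = 294·7² + 159·5² = 18381.
c = 2t² / 18381 = 2·449² / 18381 = 21.9358.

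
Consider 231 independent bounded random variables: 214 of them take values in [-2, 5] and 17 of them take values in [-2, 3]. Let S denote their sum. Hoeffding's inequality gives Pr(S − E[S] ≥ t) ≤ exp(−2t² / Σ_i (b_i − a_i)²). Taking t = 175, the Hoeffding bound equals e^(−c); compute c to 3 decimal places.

Σ(b_i − a_i)² = 214·7² + 17·5² = 10911.
c = 2t² / 10911 = 2·175² / 10911 = 5.6136.

5.614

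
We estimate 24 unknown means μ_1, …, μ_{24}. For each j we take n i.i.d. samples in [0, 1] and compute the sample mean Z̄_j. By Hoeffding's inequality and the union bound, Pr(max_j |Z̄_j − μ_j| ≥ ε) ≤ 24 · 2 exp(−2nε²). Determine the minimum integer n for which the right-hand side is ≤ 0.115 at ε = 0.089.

381

Need 2·24·exp(−2nε²) ≤ 0.115, i.e. exp(−2nε²) ≤ 0.115/48.
So 2nε² ≥ ln(48/0.115) = 6.034024.
Hence n ≥ 6.034024/(2·0.089²) = 380.888.
The smallest integer n is 381.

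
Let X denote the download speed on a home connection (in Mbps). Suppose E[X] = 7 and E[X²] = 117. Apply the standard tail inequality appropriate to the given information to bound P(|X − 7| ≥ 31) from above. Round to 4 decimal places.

The first two moments determine the variance, so Chebyshev's inequality is the sharpest standard bound available.
Var(X) = E[X²] − (E[X])² = 117 − 49 = 68.
Chebyshev's inequality: P(|X − μ| ≥ t) ≤ Var(X)/t² = 68/961 = 0.0708.

0.0708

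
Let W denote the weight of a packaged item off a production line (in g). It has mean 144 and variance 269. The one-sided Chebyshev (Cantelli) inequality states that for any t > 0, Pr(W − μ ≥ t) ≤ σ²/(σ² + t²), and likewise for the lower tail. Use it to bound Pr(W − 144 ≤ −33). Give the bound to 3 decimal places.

Here σ² = 269 and t = 33, so σ² + t² = 1358.
Cantelli's bound: 269/1358 = 0.1981.

0.198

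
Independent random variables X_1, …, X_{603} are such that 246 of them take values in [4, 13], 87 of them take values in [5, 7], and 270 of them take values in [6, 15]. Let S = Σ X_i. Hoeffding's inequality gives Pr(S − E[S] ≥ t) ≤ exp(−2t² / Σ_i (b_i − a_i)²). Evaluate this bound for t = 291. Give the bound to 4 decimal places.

0.0180

Σ(b_i − a_i)² = 246·9² + 87·2² + 270·9² = 42144.
Exponent = 2·291² / 42144 = 4.01865.
Bound = exp(−4.01865) = 0.01798.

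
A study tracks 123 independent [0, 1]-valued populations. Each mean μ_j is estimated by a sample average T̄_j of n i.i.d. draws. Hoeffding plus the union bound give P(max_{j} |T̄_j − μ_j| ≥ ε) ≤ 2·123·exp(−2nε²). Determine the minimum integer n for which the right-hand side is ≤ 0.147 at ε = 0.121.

254

Need 2·123·exp(−2nε²) ≤ 0.147, i.e. exp(−2nε²) ≤ 0.147/246.
So 2nε² ≥ ln(246/0.147) = 7.422654.
Hence n ≥ 7.422654/(2·0.121²) = 253.489.
The smallest integer n is 254.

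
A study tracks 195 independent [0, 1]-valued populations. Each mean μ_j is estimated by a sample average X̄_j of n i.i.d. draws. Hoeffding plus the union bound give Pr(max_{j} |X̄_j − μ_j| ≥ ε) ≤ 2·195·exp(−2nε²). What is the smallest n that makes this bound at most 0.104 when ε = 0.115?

312

Need 2·195·exp(−2nε²) ≤ 0.104, i.e. exp(−2nε²) ≤ 0.104/390.
So 2nε² ≥ ln(390/0.104) = 8.229511.
Hence n ≥ 8.229511/(2·0.115²) = 311.135.
The smallest integer n is 312.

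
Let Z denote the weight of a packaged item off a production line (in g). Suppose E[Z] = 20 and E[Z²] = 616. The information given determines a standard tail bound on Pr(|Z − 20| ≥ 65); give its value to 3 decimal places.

0.051

The first two moments determine the variance, so Chebyshev's inequality is the sharpest standard bound available.
Var(Z) = E[Z²] − (E[Z])² = 616 − 400 = 216.
Chebyshev's inequality: Pr(|Z − μ| ≥ t) ≤ Var(Z)/t² = 216/4225 = 0.0511.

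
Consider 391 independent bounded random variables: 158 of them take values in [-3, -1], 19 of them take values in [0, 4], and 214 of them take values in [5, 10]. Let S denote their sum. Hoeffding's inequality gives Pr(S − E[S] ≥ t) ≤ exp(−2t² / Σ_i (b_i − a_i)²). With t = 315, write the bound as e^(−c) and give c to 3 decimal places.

Σ(b_i − a_i)² = 158·2² + 19·4² + 214·5² = 6286.
c = 2t² / 6286 = 2·315² / 6286 = 31.5702.

31.570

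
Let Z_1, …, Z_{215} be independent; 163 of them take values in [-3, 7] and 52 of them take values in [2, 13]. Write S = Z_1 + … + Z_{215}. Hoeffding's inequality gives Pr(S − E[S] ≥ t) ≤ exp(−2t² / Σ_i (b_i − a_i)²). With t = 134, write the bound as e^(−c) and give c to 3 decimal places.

1.590

Σ(b_i − a_i)² = 163·10² + 52·11² = 22592.
c = 2t² / 22592 = 2·134² / 22592 = 1.5896.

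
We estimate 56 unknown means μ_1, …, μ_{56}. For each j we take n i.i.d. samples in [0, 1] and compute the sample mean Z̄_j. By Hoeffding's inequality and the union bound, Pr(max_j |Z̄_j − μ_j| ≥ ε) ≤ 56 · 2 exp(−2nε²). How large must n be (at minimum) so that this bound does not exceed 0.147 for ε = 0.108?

Need 2·56·exp(−2nε²) ≤ 0.147, i.e. exp(−2nε²) ≤ 0.147/112.
So 2nε² ≥ ln(112/0.147) = 6.635822.
Hence n ≥ 6.635822/(2·0.108²) = 284.457.
The smallest integer n is 285.

285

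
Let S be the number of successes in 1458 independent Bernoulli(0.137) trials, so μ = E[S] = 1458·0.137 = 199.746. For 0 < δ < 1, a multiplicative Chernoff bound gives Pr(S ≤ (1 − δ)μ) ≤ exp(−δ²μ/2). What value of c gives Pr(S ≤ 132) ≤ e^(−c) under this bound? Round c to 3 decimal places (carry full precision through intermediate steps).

Write 132 = (1 − δ)μ, so δ = 1 − 132/199.746 = 0.3391607…
Then the exponent is δ²μ/2 = (μ − 132)²/(2μ) = 11.488392.

11.488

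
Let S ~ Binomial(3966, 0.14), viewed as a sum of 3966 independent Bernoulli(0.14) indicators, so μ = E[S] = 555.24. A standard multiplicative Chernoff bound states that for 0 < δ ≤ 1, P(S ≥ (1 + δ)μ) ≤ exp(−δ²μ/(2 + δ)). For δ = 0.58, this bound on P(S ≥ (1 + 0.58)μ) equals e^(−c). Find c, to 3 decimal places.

72.396

c = δ²μ/(2 + δ) = 0.58²·555.24/(2 + 0.58) = 72.3964.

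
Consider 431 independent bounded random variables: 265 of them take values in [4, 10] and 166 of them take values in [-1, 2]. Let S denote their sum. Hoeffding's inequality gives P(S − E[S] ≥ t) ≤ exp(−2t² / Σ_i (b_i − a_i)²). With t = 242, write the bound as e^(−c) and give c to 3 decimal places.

Σ(b_i − a_i)² = 265·6² + 166·3² = 11034.
c = 2t² / 11034 = 2·242² / 11034 = 10.6152.

10.615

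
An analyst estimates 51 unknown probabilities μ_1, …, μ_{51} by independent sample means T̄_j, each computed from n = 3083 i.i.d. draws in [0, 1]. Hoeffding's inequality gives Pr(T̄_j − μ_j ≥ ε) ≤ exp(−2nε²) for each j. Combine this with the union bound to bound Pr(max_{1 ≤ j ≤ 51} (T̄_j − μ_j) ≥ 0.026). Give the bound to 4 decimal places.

Per-experiment Hoeffding bound: exp(−2·3083·0.026²) = exp(−4.16822) = 0.01548.
Union bound over 51 events: 51·0.01548 = 0.78947.

0.7895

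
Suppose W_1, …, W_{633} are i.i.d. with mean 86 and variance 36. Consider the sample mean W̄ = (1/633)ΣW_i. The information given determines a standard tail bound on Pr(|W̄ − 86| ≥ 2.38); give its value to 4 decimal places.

With mean and variance of each term known, Chebyshev's inequality bounds the deviation of the sum (or sample mean).
Var(W̄) = Var(W_i)/n = 36/633 = 0.056872.
Chebyshev: Pr(|W̄ − 86| ≥ 2.38) ≤ Var(W̄)/(2.38)² = 36/(633·2.38²) = 0.0100.

0.0100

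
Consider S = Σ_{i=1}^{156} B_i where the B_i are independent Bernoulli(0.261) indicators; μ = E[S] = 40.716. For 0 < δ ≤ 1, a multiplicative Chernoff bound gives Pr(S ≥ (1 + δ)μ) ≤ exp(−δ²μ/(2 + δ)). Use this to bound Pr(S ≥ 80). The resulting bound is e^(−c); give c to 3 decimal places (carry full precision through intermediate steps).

12.784

Write 80 = (1 + δ)μ, so δ = 80/40.716 − 1 = 0.9648296…
Then the exponent is δ²μ/(2 + δ) = (80 − μ)² / (μ·(2 + δ)) = 12.783994.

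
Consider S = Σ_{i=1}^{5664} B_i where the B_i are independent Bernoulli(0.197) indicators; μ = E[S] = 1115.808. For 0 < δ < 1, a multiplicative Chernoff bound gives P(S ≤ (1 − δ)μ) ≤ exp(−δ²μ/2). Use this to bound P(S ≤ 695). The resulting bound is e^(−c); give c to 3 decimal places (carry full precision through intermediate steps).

Write 695 = (1 − δ)μ, so δ = 1 − 695/1115.808 = 0.377133…
Then the exponent is δ²μ/2 = (μ − 695)²/(2μ) = 79.350288.

79.350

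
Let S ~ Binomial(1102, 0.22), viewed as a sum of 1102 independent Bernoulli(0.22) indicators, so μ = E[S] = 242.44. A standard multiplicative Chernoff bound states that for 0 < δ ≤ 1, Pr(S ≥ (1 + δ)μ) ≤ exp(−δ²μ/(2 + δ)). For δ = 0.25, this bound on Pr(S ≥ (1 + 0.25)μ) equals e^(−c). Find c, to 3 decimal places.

c = δ²μ/(2 + δ) = 0.25²·242.44/(2 + 0.25) = 6.7344.

6.734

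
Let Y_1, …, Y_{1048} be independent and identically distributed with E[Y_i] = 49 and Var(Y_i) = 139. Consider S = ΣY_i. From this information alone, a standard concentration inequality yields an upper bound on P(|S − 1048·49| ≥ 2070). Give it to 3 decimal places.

With mean and variance of each term known, Chebyshev's inequality bounds the deviation of the sum (or sample mean).
Var(S) = n·Var(Y_i) = 1048·139 = 145672.
Chebyshev: P(|S − 1048·49| ≥ 2070) ≤ Var(S)/2070² = 145672/4284900 = 0.0340.

0.034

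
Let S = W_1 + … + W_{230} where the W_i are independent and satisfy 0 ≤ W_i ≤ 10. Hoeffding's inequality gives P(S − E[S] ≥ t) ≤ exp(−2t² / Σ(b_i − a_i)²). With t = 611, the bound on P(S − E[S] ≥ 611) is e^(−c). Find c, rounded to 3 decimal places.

Σ(b_i − a_i)² = 230·(10)² = 23000.
c = 2t²/23000 = 2·611²/23000 = 32.4627.

32.463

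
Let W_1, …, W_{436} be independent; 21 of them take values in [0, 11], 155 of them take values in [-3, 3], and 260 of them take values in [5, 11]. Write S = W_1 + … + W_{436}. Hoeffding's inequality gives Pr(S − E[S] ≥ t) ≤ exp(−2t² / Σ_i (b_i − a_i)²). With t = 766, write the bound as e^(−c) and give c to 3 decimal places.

Σ(b_i − a_i)² = 21·11² + 155·6² + 260·6² = 17481.
c = 2t² / 17481 = 2·766² / 17481 = 67.1307.

67.131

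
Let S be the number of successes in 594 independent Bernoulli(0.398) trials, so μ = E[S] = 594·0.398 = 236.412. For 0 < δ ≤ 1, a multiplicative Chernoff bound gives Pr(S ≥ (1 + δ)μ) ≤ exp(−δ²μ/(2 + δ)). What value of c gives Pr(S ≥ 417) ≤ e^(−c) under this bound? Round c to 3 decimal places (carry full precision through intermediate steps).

Write 417 = (1 + δ)μ, so δ = 417/236.412 − 1 = 0.7638699…
Then the exponent is δ²μ/(2 + δ) = (417 − μ)² / (μ·(2 + δ)) = 49.910356.

49.910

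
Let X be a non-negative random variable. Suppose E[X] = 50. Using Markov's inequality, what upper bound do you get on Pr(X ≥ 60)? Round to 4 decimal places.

0.8333

Markov's inequality: for a non-negative random variable, Pr(X ≥ a) ≤ E[X]/a.
Here E[X] = 50 and a = 60, so the bound is 50/60 = 0.8333.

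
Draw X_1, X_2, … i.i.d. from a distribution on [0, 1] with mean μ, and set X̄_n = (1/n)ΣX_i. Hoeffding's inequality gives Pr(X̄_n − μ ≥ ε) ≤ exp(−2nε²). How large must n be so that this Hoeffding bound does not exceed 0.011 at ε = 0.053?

Require exp(−2nε²) ≤ 0.011, i.e. 2nε² ≥ ln(1/0.011) = 4.509860.
So n ≥ 4.509860 / (2·0.053²) = 802.752.
The smallest integer n is 803.

803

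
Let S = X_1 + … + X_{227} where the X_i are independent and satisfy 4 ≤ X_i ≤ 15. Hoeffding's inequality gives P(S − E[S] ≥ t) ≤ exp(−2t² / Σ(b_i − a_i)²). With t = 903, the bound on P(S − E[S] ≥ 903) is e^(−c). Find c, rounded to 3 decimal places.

59.374

Σ(b_i − a_i)² = 227·(11)² = 27467.
c = 2t²/27467 = 2·903²/27467 = 59.3737.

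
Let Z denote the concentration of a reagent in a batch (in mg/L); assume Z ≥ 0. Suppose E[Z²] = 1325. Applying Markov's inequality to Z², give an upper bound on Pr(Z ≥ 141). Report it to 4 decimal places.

Since Z ≥ 0, the event {Z ≥ 141} is the same as {Z² ≥ 19881}.
Markov's inequality applied to Z² gives Pr(Z² ≥ 19881) ≤ E[Z²]/19881 = 1325/19881 = 0.0666.

0.0666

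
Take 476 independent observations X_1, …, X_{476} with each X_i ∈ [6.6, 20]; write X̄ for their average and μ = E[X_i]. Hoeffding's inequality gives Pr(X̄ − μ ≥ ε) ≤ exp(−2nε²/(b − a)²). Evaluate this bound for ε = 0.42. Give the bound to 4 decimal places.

0.3925

Exponent: 2nε²/(b − a)² = 2·476·0.42² / 13.4² = 0.93525.
Bound = exp(−0.93525) = 0.39249.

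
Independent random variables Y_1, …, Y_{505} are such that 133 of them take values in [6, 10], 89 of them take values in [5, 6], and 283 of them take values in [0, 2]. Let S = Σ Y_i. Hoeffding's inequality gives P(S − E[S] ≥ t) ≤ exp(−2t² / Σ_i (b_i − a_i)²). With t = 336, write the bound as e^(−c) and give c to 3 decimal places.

67.421

Σ(b_i − a_i)² = 133·4² + 89·1² + 283·2² = 3349.
c = 2t² / 3349 = 2·336² / 3349 = 67.4207.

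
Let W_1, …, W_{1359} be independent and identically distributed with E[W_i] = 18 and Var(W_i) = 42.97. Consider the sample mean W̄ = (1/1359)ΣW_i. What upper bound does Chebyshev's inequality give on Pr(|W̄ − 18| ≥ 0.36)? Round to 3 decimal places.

Var(W̄) = Var(W_i)/n = 42.97/1359 = 0.031619.
Chebyshev: Pr(|W̄ − 18| ≥ 0.36) ≤ Var(W̄)/(0.36)² = 42.97/(1359·0.36²) = 0.2440.

0.244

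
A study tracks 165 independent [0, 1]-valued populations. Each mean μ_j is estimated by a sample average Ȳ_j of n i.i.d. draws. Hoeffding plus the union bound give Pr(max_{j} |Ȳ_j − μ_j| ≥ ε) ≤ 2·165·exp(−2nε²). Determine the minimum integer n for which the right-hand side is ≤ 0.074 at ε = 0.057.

1294

Need 2·165·exp(−2nε²) ≤ 0.074, i.e. exp(−2nε²) ≤ 0.074/330.
So 2nε² ≥ ln(330/0.074) = 8.402783.
Hence n ≥ 8.402783/(2·0.057²) = 1293.134.
The smallest integer n is 1294.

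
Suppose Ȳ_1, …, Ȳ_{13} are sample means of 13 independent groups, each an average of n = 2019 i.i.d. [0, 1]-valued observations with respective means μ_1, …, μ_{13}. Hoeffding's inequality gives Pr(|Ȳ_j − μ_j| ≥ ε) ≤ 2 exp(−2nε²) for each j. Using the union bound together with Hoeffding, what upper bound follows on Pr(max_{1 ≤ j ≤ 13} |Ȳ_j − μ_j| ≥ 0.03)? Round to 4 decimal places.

0.6865

Per-experiment Hoeffding bound: 2·exp(−2·2019·0.03²) = 2·exp(−3.63420) = 0.05281.
Union bound over 13 events: 13·0.05281 = 0.68653.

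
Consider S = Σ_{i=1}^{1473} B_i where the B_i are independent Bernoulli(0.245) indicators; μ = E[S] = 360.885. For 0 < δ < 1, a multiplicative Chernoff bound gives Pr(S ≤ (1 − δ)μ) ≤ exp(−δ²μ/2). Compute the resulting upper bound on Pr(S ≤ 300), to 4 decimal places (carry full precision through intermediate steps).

Write 300 = (1 − δ)μ, so δ = 1 − 300/360.885 = 0.1687103…
Then the exponent is δ²μ/2 = (μ − 300)²/(2μ) = 5.135962.
Bound = exp(−5.135962) = 0.00588.

0.0059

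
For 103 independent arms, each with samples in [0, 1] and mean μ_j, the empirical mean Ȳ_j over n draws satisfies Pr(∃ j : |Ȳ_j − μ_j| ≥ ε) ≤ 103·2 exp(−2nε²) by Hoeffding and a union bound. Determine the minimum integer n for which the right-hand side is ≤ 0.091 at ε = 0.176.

125

Need 2·103·exp(−2nε²) ≤ 0.091, i.e. exp(−2nε²) ≤ 0.091/206.
So 2nε² ≥ ln(206/0.091) = 7.724772.
Hence n ≥ 7.724772/(2·0.176²) = 124.690.
The smallest integer n is 125.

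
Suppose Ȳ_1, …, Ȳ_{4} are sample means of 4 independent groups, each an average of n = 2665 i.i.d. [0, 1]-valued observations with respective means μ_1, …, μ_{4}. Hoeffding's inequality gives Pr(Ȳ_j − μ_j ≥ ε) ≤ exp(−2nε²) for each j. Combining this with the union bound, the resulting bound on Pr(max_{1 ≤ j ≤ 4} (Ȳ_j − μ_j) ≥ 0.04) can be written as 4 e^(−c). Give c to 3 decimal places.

Union bound over the 4 events: Pr(max_{1 ≤ j ≤ 4} (Ȳ_j − μ_j) ≥ 0.04) ≤ 4·exp(−2nε²) = 4 exp(−2·2665·0.04²).
So c = 2·2665·0.04² = 8.5280.

8.528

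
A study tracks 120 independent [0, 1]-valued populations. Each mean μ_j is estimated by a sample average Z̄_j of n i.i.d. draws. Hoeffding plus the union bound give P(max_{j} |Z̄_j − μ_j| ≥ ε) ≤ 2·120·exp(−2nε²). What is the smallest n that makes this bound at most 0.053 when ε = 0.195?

Need 2·120·exp(−2nε²) ≤ 0.053, i.e. exp(−2nε²) ≤ 0.053/240.
So 2nε² ≥ ln(240/0.053) = 8.418102.
Hence n ≥ 8.418102/(2·0.195²) = 110.692.
The smallest integer n is 111.

111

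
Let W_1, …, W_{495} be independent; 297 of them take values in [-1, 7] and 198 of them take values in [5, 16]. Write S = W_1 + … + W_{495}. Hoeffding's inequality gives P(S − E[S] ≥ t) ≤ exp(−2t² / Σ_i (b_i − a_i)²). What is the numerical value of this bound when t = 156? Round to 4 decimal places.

0.3221

Σ(b_i − a_i)² = 297·8² + 198·11² = 42966.
Exponent = 2·156² / 42966 = 1.13280.
Bound = exp(−1.13280) = 0.32213.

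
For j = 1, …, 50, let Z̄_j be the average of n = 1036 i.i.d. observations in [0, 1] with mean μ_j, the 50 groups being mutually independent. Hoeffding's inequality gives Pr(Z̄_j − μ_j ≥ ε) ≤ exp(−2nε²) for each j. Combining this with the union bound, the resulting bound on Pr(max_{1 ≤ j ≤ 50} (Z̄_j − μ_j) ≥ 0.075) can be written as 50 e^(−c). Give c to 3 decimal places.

Union bound over the 50 events: Pr(max_{1 ≤ j ≤ 50} (Z̄_j − μ_j) ≥ 0.075) ≤ 50·exp(−2nε²) = 50 exp(−2·1036·0.075²).
So c = 2·1036·0.075² = 11.6550.

11.655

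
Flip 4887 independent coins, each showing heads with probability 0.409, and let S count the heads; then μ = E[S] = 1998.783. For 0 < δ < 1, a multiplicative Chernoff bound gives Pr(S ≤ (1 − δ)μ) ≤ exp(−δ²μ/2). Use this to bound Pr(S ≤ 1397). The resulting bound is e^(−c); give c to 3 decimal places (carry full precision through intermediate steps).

Write 1397 = (1 − δ)μ, so δ = 1 − 1397/1998.783 = 0.3010747…
Then the exponent is δ²μ/2 = (μ − 1397)²/(2μ) = 90.590819.

90.591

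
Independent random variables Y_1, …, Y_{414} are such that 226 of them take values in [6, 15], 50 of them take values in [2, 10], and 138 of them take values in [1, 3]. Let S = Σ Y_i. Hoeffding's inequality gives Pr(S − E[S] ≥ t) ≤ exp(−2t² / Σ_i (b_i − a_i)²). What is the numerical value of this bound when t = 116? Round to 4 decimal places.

Σ(b_i − a_i)² = 226·9² + 50·8² + 138·2² = 22058.
Exponent = 2·116² / 22058 = 1.22006.
Bound = exp(−1.22006) = 0.29521.

0.2952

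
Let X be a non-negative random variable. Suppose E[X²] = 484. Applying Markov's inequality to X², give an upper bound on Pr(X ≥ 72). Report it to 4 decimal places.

0.0934

Since X ≥ 0, the event {X ≥ 72} is the same as {X² ≥ 5184}.
Markov's inequality applied to X² gives Pr(X² ≥ 5184) ≤ E[X²]/5184 = 484/5184 = 0.0934.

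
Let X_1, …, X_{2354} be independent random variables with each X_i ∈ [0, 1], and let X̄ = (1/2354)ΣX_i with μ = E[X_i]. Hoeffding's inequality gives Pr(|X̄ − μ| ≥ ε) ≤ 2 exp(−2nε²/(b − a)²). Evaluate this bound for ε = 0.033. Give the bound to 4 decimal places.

0.0119

Exponent: 2nε²/(b − a)² = 2·2354·0.033² / 1² = 5.12701.
Bound = 2·exp(−5.12701) = 0.01187.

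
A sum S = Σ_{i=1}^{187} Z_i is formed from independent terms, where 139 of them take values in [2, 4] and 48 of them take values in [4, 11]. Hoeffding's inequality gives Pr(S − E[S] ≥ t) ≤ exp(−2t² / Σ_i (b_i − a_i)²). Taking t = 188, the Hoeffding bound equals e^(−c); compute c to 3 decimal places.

Σ(b_i − a_i)² = 139·2² + 48·7² = 2908.
c = 2t² / 2908 = 2·188² / 2908 = 24.3081.

24.308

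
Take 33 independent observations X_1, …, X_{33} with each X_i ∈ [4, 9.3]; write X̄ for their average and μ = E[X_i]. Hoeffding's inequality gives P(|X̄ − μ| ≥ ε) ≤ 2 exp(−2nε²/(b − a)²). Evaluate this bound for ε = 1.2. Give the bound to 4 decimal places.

Exponent: 2nε²/(b − a)² = 2·33·1.2² / 5.3² = 3.38341.
Bound = 2·exp(−3.38341) = 0.06786.

0.0679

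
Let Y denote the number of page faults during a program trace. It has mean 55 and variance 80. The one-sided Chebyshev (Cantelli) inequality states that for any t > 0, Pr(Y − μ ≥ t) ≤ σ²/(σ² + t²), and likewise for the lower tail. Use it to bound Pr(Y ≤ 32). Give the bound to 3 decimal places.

Here σ² = 80 and t = 23, so σ² + t² = 609.
Cantelli's bound: 80/609 = 0.1314.

0.131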